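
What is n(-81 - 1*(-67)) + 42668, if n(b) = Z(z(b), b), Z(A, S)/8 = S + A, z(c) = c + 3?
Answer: 42468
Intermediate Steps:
z(c) = 3 + c
Z(A, S) = 8*A + 8*S (Z(A, S) = 8*(S + A) = 8*(A + S) = 8*A + 8*S)
n(b) = 24 + 16*b (n(b) = 8*(3 + b) + 8*b = (24 + 8*b) + 8*b = 24 + 16*b)
n(-81 - 1*(-67)) + 42668 = (24 + 16*(-81 - 1*(-67))) + 42668 = (24 + 16*(-81 + 67)) + 42668 = (24 + 16*(-14)) + 42668 = (24 - 224) + 42668 = -200 + 42668 = 42468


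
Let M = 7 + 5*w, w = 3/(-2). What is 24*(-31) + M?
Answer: -1489/2 ≈ -744.50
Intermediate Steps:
w = -3/2 (w = 3*(-½) = -3/2 ≈ -1.5000)
M = -½ (M = 7 + 5*(-3/2) = 7 - 15/2 = -½ ≈ -0.50000)
24*(-31) + M = 24*(-31) - ½ = -744 - ½ = -1489/2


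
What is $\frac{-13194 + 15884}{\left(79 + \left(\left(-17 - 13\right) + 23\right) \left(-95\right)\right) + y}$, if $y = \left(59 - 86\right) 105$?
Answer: $- \frac{2690}{2091} \approx -1.2865$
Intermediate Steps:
$y = -2835$ ($y = \left(-27\right) 105 = -2835$)
$\frac{-13194 + 15884}{\left(79 + \left(\left(-17 - 13\right) + 23\right) \left(-95\right)\right) + y} = \frac{-13194 + 15884}{\left(79 + \left(\left(-17 - 13\right) + 23\right) \left(-95\right)\right) - 2835} = \frac{2690}{\left(79 + \left(-30 + 23\right) \left(-95\right)\right) - 2835} = \frac{2690}{\left(79 - -665\right) - 2835} = \frac{2690}{\left(79 + 665\right) - 2835} = \frac{2690}{744 - 2835} = \frac{2690}{-2091} = 2690 \left(- \frac{1}{2091}\right) = - \frac{2690}{2091}$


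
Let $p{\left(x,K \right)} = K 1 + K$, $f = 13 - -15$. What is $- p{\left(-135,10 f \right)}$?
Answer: $-560$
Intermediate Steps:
$f = 28$ ($f = 13 + 15 = 28$)
$p{\left(x,K \right)} = 2 K$ ($p{\left(x,K \right)} = K + K = 2 K$)
$- p{\left(-135,10 f \right)} = - 2 \cdot 10 \cdot 28 = - 2 \cdot 280 = \left(-1\right) 560 = -560$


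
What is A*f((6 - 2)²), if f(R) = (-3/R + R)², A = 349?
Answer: 22339141/256 ≈ 87262.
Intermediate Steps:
f(R) = (R - 3/R)²
A*f((6 - 2)²) = 349*((-3 + ((6 - 2)²)²)²/((6 - 2)²)²) = 349*((-3 + (4²)²)²/(4²)²) = 349*((-3 + 16²)²/16²) = 349*((-3 + 256)²/256) = 349*((1/256)*253²) = 349*((1/256)*64009) = 349*(64009/256) = 22339141/256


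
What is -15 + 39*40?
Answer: 1545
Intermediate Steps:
-15 + 39*40 = -15 + 1560 = 1545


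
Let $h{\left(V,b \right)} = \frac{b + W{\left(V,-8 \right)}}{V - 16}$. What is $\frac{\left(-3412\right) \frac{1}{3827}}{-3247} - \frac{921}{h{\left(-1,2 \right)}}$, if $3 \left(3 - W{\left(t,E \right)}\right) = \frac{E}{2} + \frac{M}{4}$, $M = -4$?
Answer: $\frac{583674349439}{248525380} \approx 2348.6$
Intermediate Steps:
$W{\left(t,E \right)} = \frac{10}{3} - \frac{E}{6}$ ($W{\left(t,E \right)} = 3 - \frac{\frac{E}{2} - \frac{4}{4}}{3} = 3 - \frac{E \frac{1}{2} - 1}{3} = 3 - \frac{\frac{E}{2} - 1}{3} = 3 - \frac{-1 + \frac{E}{2}}{3} = 3 - \left(- \frac{1}{3} + \frac{E}{6}\right) = \frac{10}{3} - \frac{E}{6}$)
$h{\left(V,b \right)} = \frac{\frac{14}{3} + b}{-16 + V}$ ($h{\left(V,b \right)} = \frac{b + \left(\frac{10}{3} - - \frac{4}{3}\right)}{V - 16} = \frac{b + \left(\frac{10}{3} + \frac{4}{3}\right)}{-16 + V} = \frac{b + \frac{14}{3}}{-16 + V} = \frac{\frac{14}{3} + b}{-16 + V}$)
$\frac{\left(-3412\right) \frac{1}{3827}}{-3247} - \frac{921}{h{\left(-1,2 \right)}} = \frac{\left(-3412\right) \frac{1}{3827}}{-3247} - \frac{921}{\frac{1}{-16 - 1} \left(\frac{14}{3} + 2\right)} = \left(-3412\right) \frac{1}{3827} \left(- \frac{1}{3247}\right) - \frac{921}{\frac{1}{-17} \cdot \frac{20}{3}} = \left(- \frac{3412}{3827}\right) \left(- \frac{1}{3247}\right) - \frac{921}{\left(- \frac{1}{17}\right) \frac{20}{3}} = \frac{3412}{12426269} - \frac{921}{- \frac{20}{51}} = \frac{3412}{12426269} - - \frac{46971}{20} = \frac{3412}{12426269} + \frac{46971}{20} = \frac{583674349439}{248525380}$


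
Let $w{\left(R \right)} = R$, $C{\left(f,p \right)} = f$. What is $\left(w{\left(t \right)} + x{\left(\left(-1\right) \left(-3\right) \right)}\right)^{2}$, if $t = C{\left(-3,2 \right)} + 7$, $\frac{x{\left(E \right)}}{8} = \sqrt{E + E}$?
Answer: $400 + 64 \sqrt{6} \approx 556.77$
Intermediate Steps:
$x{\left(E \right)} = 8 \sqrt{2} \sqrt{E}$ ($x{\left(E \right)} = 8 \sqrt{E + E} = 8 \sqrt{2 E} = 8 \sqrt{2} \sqrt{E}$)
$t = 4$ ($t = -3 + 7 = 4$)
$\left(w{\left(t \right)} + x{\left(\left(-1\right) \left(-3\right) \right)}\right)^{2} = \left(4 + 8 \sqrt{2} \sqrt{\left(-1\right) \left(-3\right)}\right)^{2} = \left(4 + 8 \sqrt{2} \sqrt{3}\right)^{2} = \left(4 + 8 \sqrt{6}\right)^{2}$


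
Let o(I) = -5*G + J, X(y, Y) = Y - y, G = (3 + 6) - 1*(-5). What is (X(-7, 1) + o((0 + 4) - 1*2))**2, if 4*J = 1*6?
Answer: 14641/4 ≈ 3660.3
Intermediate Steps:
G = 14 (G = 9 + 5 = 14)
J = 3/2 (J = (1*6)/4 = (1/4)*6 = 3/2 ≈ 1.5000)
o(I) = -137/2 (o(I) = -5*14 + 3/2 = -70 + 3/2 = -137/2)
(X(-7, 1) + o((0 + 4) - 1*2))**2 = ((1 - 1*(-7)) - 137/2)**2 = ((1 + 7) - 137/2)**2 = (8 - 137/2)**2 = (-121/2)**2 = 14641/4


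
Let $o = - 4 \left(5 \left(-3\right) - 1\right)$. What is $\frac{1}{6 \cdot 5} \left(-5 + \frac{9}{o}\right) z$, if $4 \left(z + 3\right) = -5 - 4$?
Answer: $\frac{2177}{2560} \approx 0.85039$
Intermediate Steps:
$o = 64$ ($o = - 4 \left(-15 - 1\right) = \left(-4\right) \left(-16\right) = 64$)
$z = - \frac{21}{4}$ ($z = -3 + \frac{-5 - 4}{4} = -3 + \frac{1}{4} \left(-9\right) = -3 - \frac{9}{4} = - \frac{21}{4} \approx -5.25$)
$\frac{1}{6 \cdot 5} \left(-5 + \frac{9}{o}\right) z = \frac{1}{6 \cdot 5} \left(-5 + \frac{9}{64}\right) \left(- \frac{21}{4}\right) = \frac{1}{6} \cdot \frac{1}{5} \left(-5 + 9 \cdot \frac{1}{64}\right) \left(- \frac{21}{4}\right) = \frac{\left(-5 + \frac{9}{64}\right) \left(- \frac{21}{4}\right)}{30} = \frac{\left(- \frac{311}{64}\right) \left(- \frac{21}{4}\right)}{30} = \frac{1}{30} \cdot \frac{6531}{256} = \frac{2177}{2560}$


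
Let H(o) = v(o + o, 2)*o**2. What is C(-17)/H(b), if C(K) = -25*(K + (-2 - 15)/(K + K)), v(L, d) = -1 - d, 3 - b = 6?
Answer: -275/18 ≈ -15.278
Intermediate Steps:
b = -3 (b = 3 - 1*6 = 3 - 6 = -3)
H(o) = -3*o**2 (H(o) = (-1 - 1*2)*o**2 = (-1 - 2)*o**2 = -3*o**2)
C(K) = -25*K + 425/(2*K) (C(K) = -25*(K - 17*1/(2*K)) = -25*(K - 17/(2*K)) = -25*K + 425/(2*K))
C(-17)/H(b) = (-25*(-17) + (425/2)/(-17))/((-3*(-3)**2)) = (425 + (425/2)*(-1/17))/((-3*9)) = (425 - 25/2)/(-27) = (825/2)*(-1/27) = -275/18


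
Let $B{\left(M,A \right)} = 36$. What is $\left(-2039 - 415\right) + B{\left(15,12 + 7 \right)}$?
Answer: $-2418$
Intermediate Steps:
$\left(-2039 - 415\right) + B{\left(15,12 + 7 \right)} = \left(-2039 - 415\right) + 36 = -2454 + 36 = -2418$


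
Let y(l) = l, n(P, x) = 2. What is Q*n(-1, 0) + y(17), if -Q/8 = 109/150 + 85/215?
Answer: -3071/3225 ≈ -0.95225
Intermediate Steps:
Q = -28948/3225 (Q = -8*(109/150 + 85/215) = -8*(109*(1/150) + 85*(1/215)) = -8*(109/150 + 17/43) = -8*7237/6450 = -28948/3225 ≈ -8.9761)
Q*n(-1, 0) + y(17) = -28948/3225*2 + 17 = -57896/3225 + 17 = -3071/3225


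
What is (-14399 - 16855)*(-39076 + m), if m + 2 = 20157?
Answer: 591356934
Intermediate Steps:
m = 20155 (m = -2 + 20157 = 20155)
(-14399 - 16855)*(-39076 + m) = (-14399 - 16855)*(-39076 + 20155) = -31254*(-18921) = 591356934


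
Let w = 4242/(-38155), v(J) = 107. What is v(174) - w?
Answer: 4086827/38155 ≈ 107.11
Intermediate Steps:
w = -4242/38155 (w = 4242*(-1/38155) = -4242/38155 ≈ -0.11118)
v(174) - w = 107 - 1*(-4242/38155) = 107 + 4242/38155 = 4086827/38155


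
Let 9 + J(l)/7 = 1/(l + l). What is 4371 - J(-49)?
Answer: 62077/14 ≈ 4434.1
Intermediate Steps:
J(l) = -63 + 7/(2*l) (J(l) = -63 + 7/(l + l) = -63 + 7/((2*l)) = -63 + 7*(1/(2*l)) = -63 + 7/(2*l))
4371 - J(-49) = 4371 - (-63 + (7/2)/(-49)) = 4371 - (-63 + (7/2)*(-1/49)) = 4371 - (-63 - 1/14) = 4371 - 1*(-883/14) = 4371 + 883/14 = 62077/14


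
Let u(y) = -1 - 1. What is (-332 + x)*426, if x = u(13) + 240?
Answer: -40044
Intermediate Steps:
u(y) = -2
x = 238 (x = -2 + 240 = 238)
(-332 + x)*426 = (-332 + 238)*426 = -94*426 = -40044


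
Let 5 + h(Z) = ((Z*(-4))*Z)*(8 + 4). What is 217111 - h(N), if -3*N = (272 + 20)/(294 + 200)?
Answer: 39738431188/183027 ≈ 2.1712e+5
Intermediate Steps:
N = -146/741 (N = -(272 + 20)/(3*(294 + 200)) = -292/(3*494) = -⅓*146/247 = -146/741 ≈ -0.19703)
h(Z) = -5 - 48*Z² (h(Z) = -5 + ((Z*(-4))*Z)*(8 + 4) = -5 + ((-4*Z)*Z)*12 = -5 - 4*Z²*12 = -5 - 48*Z²)
217111 - h(N) = 217111 - (-5 - 48*(-146/741)²) = 217111 - (-5 - 48*21316/549081) = 217111 - (-5 - 341056/183027) = 217111 - 1*(-1256191/183027) = 217111 + 1256191/183027 = 39738431188/183027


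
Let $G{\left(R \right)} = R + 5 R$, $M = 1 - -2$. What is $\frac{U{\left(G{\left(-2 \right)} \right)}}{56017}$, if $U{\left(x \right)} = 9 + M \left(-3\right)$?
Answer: $0$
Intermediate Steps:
$M = 3$ ($M = 1 + 2 = 3$)
$G{\left(R \right)} = 6 R$
$U{\left(x \right)} = 0$ ($U{\left(x \right)} = 9 + 3 \left(-3\right) = 9 - 9 = 0$)
$\frac{U{\left(G{\left(-2 \right)} \right)}}{56017} = \frac{0}{56017} = 0 \cdot \frac{1}{56017} = 0$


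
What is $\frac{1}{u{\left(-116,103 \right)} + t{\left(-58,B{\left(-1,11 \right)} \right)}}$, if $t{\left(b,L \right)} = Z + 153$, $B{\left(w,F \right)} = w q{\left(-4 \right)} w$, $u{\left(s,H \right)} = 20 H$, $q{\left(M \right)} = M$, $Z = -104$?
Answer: $\frac{1}{2109} \approx 0.00047416$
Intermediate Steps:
$B{\left(w,F \right)} = - 4 w^{2}$ ($B{\left(w,F \right)} = w \left(-4\right) w = - 4 w w = - 4 w^{2}$)
$t{\left(b,L \right)} = 49$ ($t{\left(b,L \right)} = -104 + 153 = 49$)
$\frac{1}{u{\left(-116,103 \right)} + t{\left(-58,B{\left(-1,11 \right)} \right)}} = \frac{1}{20 \cdot 103 + 49} = \frac{1}{2060 + 49} = \frac{1}{2109}$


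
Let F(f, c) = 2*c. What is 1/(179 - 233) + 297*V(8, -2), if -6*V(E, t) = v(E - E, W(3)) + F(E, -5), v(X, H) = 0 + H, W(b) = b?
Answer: 9355/27 ≈ 346.48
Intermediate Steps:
v(X, H) = H
V(E, t) = 7/6 (V(E, t) = -(3 + 2*(-5))/6 = -(3 - 10)/6 = -⅙*(-7) = 7/6)
1/(179 - 233) + 297*V(8, -2) = 1/(179 - 233) + 297*(7/6) = 1/(-54) + 693/2 = -1/54 + 693/2 = 9355/27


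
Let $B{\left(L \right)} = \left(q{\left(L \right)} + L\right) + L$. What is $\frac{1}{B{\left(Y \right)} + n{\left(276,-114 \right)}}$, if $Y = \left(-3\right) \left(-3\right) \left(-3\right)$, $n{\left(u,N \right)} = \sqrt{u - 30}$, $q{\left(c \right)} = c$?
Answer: $- \frac{27}{2105} - \frac{\sqrt{246}}{6315} \approx -0.01531$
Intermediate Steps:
$n{\left(u,N \right)} = \sqrt{-30 + u}$
$Y = -27$ ($Y = 9 \left(-3\right) = -27$)
$B{\left(L \right)} = 3 L$ ($B{\left(L \right)} = \left(L + L\right) + L = 2 L + L = 3 L$)
$\frac{1}{B{\left(Y \right)} + n{\left(276,-114 \right)}} = \frac{1}{3 \left(-27\right) + \sqrt{-30 + 276}} = \frac{1}{-81 + \sqrt{246}}$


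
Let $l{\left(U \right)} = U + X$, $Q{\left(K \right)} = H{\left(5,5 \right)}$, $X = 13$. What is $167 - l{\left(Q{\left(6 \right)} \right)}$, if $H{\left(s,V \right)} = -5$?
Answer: $159$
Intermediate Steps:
$Q{\left(K \right)} = -5$
$l{\left(U \right)} = 13 + U$ ($l{\left(U \right)} = U + 13 = 13 + U$)
$167 - l{\left(Q{\left(6 \right)} \right)} = 167 - \left(13 - 5\right) = 167 - 8 = 159$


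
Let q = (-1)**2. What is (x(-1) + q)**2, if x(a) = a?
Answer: 0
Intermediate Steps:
q = 1
(x(-1) + q)**2 = (-1 + 1)**2 = 0**2 = 0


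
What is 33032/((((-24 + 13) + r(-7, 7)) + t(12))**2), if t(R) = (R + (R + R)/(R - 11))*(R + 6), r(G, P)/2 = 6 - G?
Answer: 33032/439569 ≈ 0.075146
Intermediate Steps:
r(G, P) = 12 - 2*G (r(G, P) = 2*(6 - G) = 12 - 2*G)
t(R) = (6 + R)*(R + 2*R/(-11 + R)) (t(R) = (R + (2*R)/(-11 + R))*(6 + R) = (R + 2*R/(-11 + R))*(6 + R) = (6 + R)*(R + 2*R/(-11 + R)))
33032/((((-24 + 13) + r(-7, 7)) + t(12))**2) = 33032/((((-24 + 13) + (12 - 2*(-7))) + 12*(-54 + 12**2 - 3*12)/(-11 + 12))**2) = 33032/(((-11 + (12 + 14)) + 12*(-54 + 144 - 36)/1)**2) = 33032/(((-11 + 26) + 12*1*54)**2) = 33032/((15 + 648)**2) = 33032/(663**2) = 33032/439569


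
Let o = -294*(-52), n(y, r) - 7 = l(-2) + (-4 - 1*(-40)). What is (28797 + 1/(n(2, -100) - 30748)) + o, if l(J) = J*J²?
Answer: 1353982604/30713 ≈ 44085.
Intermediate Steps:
l(J) = J³
n(y, r) = 35 (n(y, r) = 7 + ((-2)³ + (-4 - 1*(-40))) = 7 + (-8 + (-4 + 40)) = 7 + (-8 + 36) = 7 + 28 = 35)
o = 15288
(28797 + 1/(n(2, -100) - 30748)) + o = (28797 + 1/(35 - 30748)) + 15288 = (28797 + 1/(-30713)) + 15288 = (28797 - 1/30713) + 15288 = 884442260/30713 + 15288 = 1353982604/30713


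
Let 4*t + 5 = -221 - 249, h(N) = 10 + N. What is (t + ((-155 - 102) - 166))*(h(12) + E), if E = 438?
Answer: -249205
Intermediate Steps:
t = -475/4 (t = -5/4 + (-221 - 249)/4 = -5/4 + (1/4)*(-470) = -5/4 - 235/2 = -475/4 ≈ -118.75)
(t + ((-155 - 102) - 166))*(h(12) + E) = (-475/4 + ((-155 - 102) - 166))*((10 + 12) + 438) = (-475/4 + (-257 - 166))*(22 + 438) = (-475/4 - 423)*460 = -2167/4*460 = -249205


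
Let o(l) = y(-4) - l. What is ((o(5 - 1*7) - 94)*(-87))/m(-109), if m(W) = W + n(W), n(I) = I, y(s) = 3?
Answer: -7743/218 ≈ -35.518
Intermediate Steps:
o(l) = 3 - l
m(W) = 2*W (m(W) = W + W = 2*W)
((o(5 - 1*7) - 94)*(-87))/m(-109) = (((3 - (5 - 1*7)) - 94)*(-87))/((2*(-109))) = (((3 - (5 - 7)) - 94)*(-87))/(-218) = (((3 - 1*(-2)) - 94)*(-87))*(-1/218) = (((3 + 2) - 94)*(-87))*(-1/218) = ((5 - 94)*(-87))*(-1/218) = -89*(-87)*(-1/218) = 7743*(-1/218) = -7743/218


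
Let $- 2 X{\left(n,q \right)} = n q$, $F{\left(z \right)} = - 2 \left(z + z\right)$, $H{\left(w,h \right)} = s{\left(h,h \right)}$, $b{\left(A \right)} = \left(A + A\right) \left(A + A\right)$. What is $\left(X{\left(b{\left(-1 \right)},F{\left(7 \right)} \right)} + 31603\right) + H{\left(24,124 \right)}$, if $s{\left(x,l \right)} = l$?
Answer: $31783$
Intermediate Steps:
$b{\left(A \right)} = 4 A^{2}$ ($b{\left(A \right)} = 2 A 2 A = 4 A^{2}$)
$H{\left(w,h \right)} = h$
$F{\left(z \right)} = - 4 z$ ($F{\left(z \right)} = - 2 \cdot 2 z = - 4 z$)
$X{\left(n,q \right)} = - \frac{n q}{2}$
$\left(X{\left(b{\left(-1 \right)},F{\left(7 \right)} \right)} + 31603\right) + H{\left(24,124 \right)} = \left(- \frac{4 \left(-1\right)^{2} \left(\left(-4\right) 7\right)}{2} + 31603\right) + 124 = \left(\left(- \frac{1}{2}\right) 4 \cdot 1 \left(-28\right) + 31603\right) + 124 = \left(\left(- \frac{1}{2}\right) 4 \left(-28\right) + 31603\right) + 124 = \left(56 + 31603\right) + 124 = 31659 + 124 = 31783$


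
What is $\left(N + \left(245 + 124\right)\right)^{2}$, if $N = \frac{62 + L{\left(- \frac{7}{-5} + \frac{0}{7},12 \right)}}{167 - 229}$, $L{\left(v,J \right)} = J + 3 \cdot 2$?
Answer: $\frac{129937201}{961} \approx 1.3521 \cdot 10^{5}$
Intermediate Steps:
$L{\left(v,J \right)} = 6 + J$ ($L{\left(v,J \right)} = J + 6 = 6 + J$)
$N = - \frac{40}{31}$ ($N = \frac{62 + \left(6 + 12\right)}{167 - 229} = \frac{62 + 18}{-62} = 80 \left(- \frac{1}{62}\right) = - \frac{40}{31} \approx -1.2903$)
$\left(N + \left(245 + 124\right)\right)^{2} = \left(- \frac{40}{31} + \left(245 + 124\right)\right)^{2} = \left(- \frac{40}{31} + 369\right)^{2} = \left(\frac{11399}{31}\right)^{2} = \frac{129937201}{961}$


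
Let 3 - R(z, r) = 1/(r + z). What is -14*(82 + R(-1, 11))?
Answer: -5943/5 ≈ -1188.6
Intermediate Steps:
R(z, r) = 3 - 1/(r + z)
-14*(82 + R(-1, 11)) = -14*(82 + (-1 + 3*11 + 3*(-1))/(11 - 1)) = -14*(82 + (-1 + 33 - 3)/10) = -14*(82 + (⅒)*29) = -14*(82 + 29/10) = -14*849/10 = -5943/5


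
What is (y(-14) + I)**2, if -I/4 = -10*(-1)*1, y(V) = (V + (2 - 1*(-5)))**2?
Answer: 81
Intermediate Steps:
y(V) = (7 + V)**2 (y(V) = (V + (2 + 5))**2 = (V + 7)**2 = (7 + V)**2)
I = -40 (I = -4*(-10*(-1)) = -40 ≈ -40.000)
(y(-14) + I)**2 = ((7 - 14)**2 - 40)**2 = ((-7)**2 - 40)**2 = (49 - 40)**2 = 9**2 = 81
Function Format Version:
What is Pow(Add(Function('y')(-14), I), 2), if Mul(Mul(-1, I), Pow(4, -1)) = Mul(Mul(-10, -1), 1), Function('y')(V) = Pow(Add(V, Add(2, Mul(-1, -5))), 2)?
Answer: 81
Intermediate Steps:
Function('y')(V) = Pow(Add(7, V), 2) (Function('y')(V) = Pow(Add(V, Add(2, 5)), 2) = Pow(Add(V, 7), 2) = Pow(Add(7, V), 2))
I = -40 (I = Mul(-4, Mul(Mul(-10, -1), 1)) = Mul(-4, Mul(10, 1)) = Mul(-4, 10) = -40)
Pow(Add(Function('y')(-14), I), 2) = Pow(Add(Pow(Add(7, -14), 2), -40), 2) = Pow(Add(Pow(-7, 2), -40), 2) = Pow(Add(49, -40), 2) = Pow(9, 2) = 81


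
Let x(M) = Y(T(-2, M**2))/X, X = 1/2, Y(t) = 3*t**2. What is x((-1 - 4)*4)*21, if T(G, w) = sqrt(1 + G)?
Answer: -126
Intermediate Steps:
X = 1/2 ≈ 0.50000
x(M) = -6 (x(M) = (3*(sqrt(1 - 2))**2)/(1/2) = (3*(sqrt(-1))**2)*2 = (3*I**2)*2 = (3*(-1))*2 = -3*2 = -6)
x((-1 - 4)*4)*21 = -6*21 = -126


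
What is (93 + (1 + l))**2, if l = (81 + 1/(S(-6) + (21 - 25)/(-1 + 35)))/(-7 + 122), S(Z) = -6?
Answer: 1282889226609/143041600 ≈ 8968.6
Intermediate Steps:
l = 8407/11960 (l = (81 + 1/(-6 + (21 - 25)/(-1 + 35)))/(-7 + 122) = (81 + 1/(-6 - 4/34))/115 = (81 + 1/(-6 - 4*1/34))*(1/115) = (81 + 1/(-6 - 2/17))*(1/115) = (81 + 1/(-104/17))*(1/115) = (81 - 17/104)*(1/115) = (8407/104)*(1/115) = 8407/11960 ≈ 0.70293)
(93 + (1 + l))**2 = (93 + (1 + 8407/11960))**2 = (93 + 20367/11960)**2 = (1132647/11960)**2 = 1282889226609/143041600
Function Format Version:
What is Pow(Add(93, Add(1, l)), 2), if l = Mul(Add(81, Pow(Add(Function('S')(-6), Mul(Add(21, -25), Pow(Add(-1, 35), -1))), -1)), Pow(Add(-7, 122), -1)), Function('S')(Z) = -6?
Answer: Rational(1282889226609, 143041600) ≈ 8968.6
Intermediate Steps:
l = Rational(8407, 11960) (l = Mul(Add(81, Pow(Add(-6, Mul(Add(21, -25), Pow(Add(-1, 35), -1))), -1)), Pow(Add(-7, 122), -1)) = Mul(Add(81, Pow(Add(-6, Mul(-4, Pow(34, -1))), -1)), Pow(115, -1)) = Mul(Add(81, Pow(Add(-6, Mul(-4, Rational(1, 34))), -1)), Rational(1, 115)) = Mul(Add(81, Pow(Add(-6, Rational(-2, 17)), -1)), Rational(1, 115)) = Mul(Add(81, Pow(Rational(-104, 17), -1)), Rational(1, 115)) = Mul(Add(81, Rational(-17, 104)), Rational(1, 115)) = Mul(Rational(8407, 104), Rational(1, 115)) = Rational(8407, 11960) ≈ 0.70293)
Pow(Add(93, Add(1, l)), 2) = Pow(Add(93, Add(1, Rational(8407, 11960))), 2) = Pow(Add(93, Rational(20367, 11960)), 2) = Pow(Rational(1132647, 11960), 2) = Rational(1282889226609, 143041600)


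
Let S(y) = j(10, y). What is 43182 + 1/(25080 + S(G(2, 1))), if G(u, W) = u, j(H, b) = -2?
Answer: 1082918197/25078 ≈ 43182.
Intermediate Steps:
S(y) = -2
43182 + 1/(25080 + S(G(2, 1))) = 43182 + 1/(25080 - 2) = 43182 + 1/25078 = 1082918197/25078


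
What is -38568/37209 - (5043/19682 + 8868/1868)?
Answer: -688580747089/114002100082 ≈ -6.0401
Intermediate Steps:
-38568/37209 - (5043/19682 + 8868/1868) = -38568*1/37209 - (5043*(1/19682) + 8868*(1/1868)) = -12856/12403 - (5043/19682 + 2217/467) = -12856/12403 - 1*45990075/9191494 = -12856/12403 - 45990075/9191494 = -688580747089/114002100082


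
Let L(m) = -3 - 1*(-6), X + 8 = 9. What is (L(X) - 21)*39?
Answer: -702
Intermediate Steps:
X = 1 (X = -8 + 9 = 1)
L(m) = 3 (L(m) = -3 + 6 = 3)
(L(X) - 21)*39 = (3 - 21)*39 = -18*39 = -702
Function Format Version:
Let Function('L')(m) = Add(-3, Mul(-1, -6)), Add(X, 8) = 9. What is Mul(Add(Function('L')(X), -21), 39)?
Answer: -702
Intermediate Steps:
X = 1 (X = Add(-8, 9) = 1)
Function('L')(m) = 3 (Function('L')(m) = Add(-3, 6) = 3)
Mul(Add(Function('L')(X), -21), 39) = Mul(Add(3, -21), 39) = Mul(-18, 39) = -702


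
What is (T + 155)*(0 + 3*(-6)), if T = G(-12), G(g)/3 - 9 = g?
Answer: -2628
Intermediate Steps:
G(g) = 27 + 3*g
T = -9 (T = 27 + 3*(-12) = 27 - 36 = -9)
(T + 155)*(0 + 3*(-6)) = (-9 + 155)*(0 + 3*(-6)) = 146*(0 - 18) = 146*(-18) = -2628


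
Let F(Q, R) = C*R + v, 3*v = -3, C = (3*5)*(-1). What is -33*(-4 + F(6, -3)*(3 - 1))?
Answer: -2772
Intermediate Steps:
C = -15 (C = 15*(-1) = -15)
v = -1 (v = (1/3)*(-3) = -1)
F(Q, R) = -1 - 15*R (F(Q, R) = -15*R - 1 = -1 - 15*R)
-33*(-4 + F(6, -3)*(3 - 1)) = -33*(-4 + (-1 - 15*(-3))*(3 - 1)) = -33*(-4 + (-1 + 45)*2) = -33*(-4 + 44*2) = -33*(-4 + 88) = -33*84 = -2772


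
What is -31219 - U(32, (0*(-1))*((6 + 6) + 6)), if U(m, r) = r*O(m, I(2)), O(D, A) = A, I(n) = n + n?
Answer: -31219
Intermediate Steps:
I(n) = 2*n
U(m, r) = 4*r (U(m, r) = r*(2*2) = r*4 = 4*r)
-31219 - U(32, (0*(-1))*((6 + 6) + 6)) = -31219 - 4*(0*(-1))*((6 + 6) + 6) = -31219 - 4*0*(12 + 6) = -31219 - 4*0*18 = -31219 - 4*0 = -31219 - 1*0 = -31219 + 0 = -31219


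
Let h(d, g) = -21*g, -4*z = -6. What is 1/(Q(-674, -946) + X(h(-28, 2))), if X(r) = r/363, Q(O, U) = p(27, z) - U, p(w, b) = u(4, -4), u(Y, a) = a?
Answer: 121/113968 ≈ 0.0010617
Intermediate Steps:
z = 3/2 (z = -1/4*(-6) = 3/2 ≈ 1.5000)
p(w, b) = -4
Q(O, U) = -4 - U
X(r) = r/363 (X(r) = r*(1/363) = r/363)
1/(Q(-674, -946) + X(h(-28, 2))) = 1/((-4 - 1*(-946)) + (-21*2)/363) = 1/((-4 + 946) + (1/363)*(-42)) = 1/(942 - 14/121) = 1/(113968/121) = 121/113968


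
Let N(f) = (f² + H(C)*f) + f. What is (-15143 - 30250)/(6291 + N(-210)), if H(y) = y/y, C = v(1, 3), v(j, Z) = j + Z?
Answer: -15131/16657 ≈ -0.90839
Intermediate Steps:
v(j, Z) = Z + j
C = 4 (C = 3 + 1 = 4)
H(y) = 1
N(f) = f² + 2*f (N(f) = (f² + 1*f) + f = (f² + f) + f = (f + f²) + f = f² + 2*f)
(-15143 - 30250)/(6291 + N(-210)) = (-15143 - 30250)/(6291 - 210*(2 - 210)) = -45393/(6291 - 210*(-208)) = -45393/(6291 + 43680) = -45393/49971 = -45393*1/49971 = -15131/16657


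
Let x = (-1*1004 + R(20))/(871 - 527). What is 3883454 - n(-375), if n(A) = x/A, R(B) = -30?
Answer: 250482782483/64500 ≈ 3.8835e+6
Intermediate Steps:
x = -517/172 (x = (-1*1004 - 30)/(871 - 527) = (-1004 - 30)/344 = -1034*1/344 = -517/172 ≈ -3.0058)
n(A) = -517/(172*A)
3883454 - n(-375) = 3883454 - (-517)/(172*(-375)) = 3883454 - (-517)*(-1)/(172*375) = 3883454 - 1*517/64500 = 3883454 - 517/64500 = 250482782483/64500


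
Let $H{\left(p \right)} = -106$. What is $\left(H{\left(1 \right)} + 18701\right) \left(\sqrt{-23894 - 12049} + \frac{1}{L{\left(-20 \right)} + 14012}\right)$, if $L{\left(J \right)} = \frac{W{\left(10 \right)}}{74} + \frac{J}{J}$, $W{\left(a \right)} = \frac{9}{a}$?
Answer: $\frac{13760300}{10369629} + 18595 i \sqrt{35943} \approx 1.327 + 3.5254 \cdot 10^{6} i$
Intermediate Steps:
$L{\left(J \right)} = \frac{749}{740}$ ($L{\left(J \right)} = \frac{9 \cdot \frac{1}{10}}{74} + \frac{J}{J} = 9 \cdot \frac{1}{10} \cdot \frac{1}{74} + 1 = \frac{9}{10} \cdot \frac{1}{74} + 1 = \frac{9}{740} + 1 = \frac{749}{740}$)
$\left(H{\left(1 \right)} + 18701\right) \left(\sqrt{-23894 - 12049} + \frac{1}{L{\left(-20 \right)} + 14012}\right) = \left(-106 + 18701\right) \left(\sqrt{-23894 - 12049} + \frac{1}{\frac{749}{740} + 14012}\right) = 18595 \left(\sqrt{-35943} + \frac{1}{\frac{10369629}{740}}\right) = 18595 \left(i \sqrt{35943} + \frac{740}{10369629}\right) = 18595 \left(\frac{740}{10369629} + i \sqrt{35943}\right) = \frac{13760300}{10369629} + 18595 i \sqrt{35943}$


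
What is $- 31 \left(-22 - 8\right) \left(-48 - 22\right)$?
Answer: $-65100$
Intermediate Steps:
$- 31 \left(-22 - 8\right) \left(-48 - 22\right) = - 31 \left(-22 - 8\right) \left(-70\right) = - 31 \left(\left(-30\right) \left(-70\right)\right) = \left(-31\right) 2100 = -65100$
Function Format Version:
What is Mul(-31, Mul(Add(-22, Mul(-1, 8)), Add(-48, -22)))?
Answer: -65100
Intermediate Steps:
Mul(-31, Mul(Add(-22, Mul(-1, 8)), Add(-48, -22))) = Mul(-31, Mul(Add(-22, -8), -70)) = Mul(-31, Mul(-30, -70)) = Mul(-31, 2100) = -65100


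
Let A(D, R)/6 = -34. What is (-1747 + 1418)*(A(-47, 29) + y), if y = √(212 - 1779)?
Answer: 67116 - 329*I*√1567 ≈ 67116.0 - 13024.0*I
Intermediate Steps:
y = I*√1567 (y = √(-1567) = I*√1567 ≈ 39.585*I)
A(D, R) = -204 (A(D, R) = 6*(-34) = -204)
(-1747 + 1418)*(A(-47, 29) + y) = (-1747 + 1418)*(-204 + I*√1567) = -329*(-204 + I*√1567) = 67116 - 329*I*√1567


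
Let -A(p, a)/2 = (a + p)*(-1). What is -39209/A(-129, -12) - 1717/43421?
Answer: 1702009795/12244722 ≈ 139.00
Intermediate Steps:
A(p, a) = 2*a + 2*p (A(p, a) = -2*(a + p)*(-1) = -2*(-a - p) = 2*a + 2*p)
-39209/A(-129, -12) - 1717/43421 = -39209/(2*(-12) + 2*(-129)) - 1717/43421 = -39209/(-24 - 258) - 1717*1/43421 = -39209/(-282) - 1717/43421 = -39209*(-1/282) - 1717/43421 = 39209/282 - 1717/43421 = 1702009795/12244722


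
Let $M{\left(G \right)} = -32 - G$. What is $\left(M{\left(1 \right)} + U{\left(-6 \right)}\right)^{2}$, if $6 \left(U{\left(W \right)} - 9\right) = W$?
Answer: $625$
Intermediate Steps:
$U{\left(W \right)} = 9 + \frac{W}{6}$
$\left(M{\left(1 \right)} + U{\left(-6 \right)}\right)^{2} = \left(\left(-32 - 1\right) + \left(9 + \frac{1}{6} \left(-6\right)\right)\right)^{2} = \left(\left(-32 - 1\right) + \left(9 - 1\right)\right)^{2} = \left(-33 + 8\right)^{2} = \left(-25\right)^{2} = 625$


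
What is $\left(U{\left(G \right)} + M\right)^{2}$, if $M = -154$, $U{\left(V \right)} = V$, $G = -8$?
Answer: $26244$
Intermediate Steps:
$\left(U{\left(G \right)} + M\right)^{2} = \left(-8 - 154\right)^{2} = \left(-162\right)^{2} = 26244$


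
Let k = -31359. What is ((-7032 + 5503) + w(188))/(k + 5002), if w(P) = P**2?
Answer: -33815/26357 ≈ -1.2830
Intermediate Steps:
((-7032 + 5503) + w(188))/(k + 5002) = ((-7032 + 5503) + 188**2)/(-31359 + 5002) = (-1529 + 35344)/(-26357) = 33815*(-1/26357) = -33815/26357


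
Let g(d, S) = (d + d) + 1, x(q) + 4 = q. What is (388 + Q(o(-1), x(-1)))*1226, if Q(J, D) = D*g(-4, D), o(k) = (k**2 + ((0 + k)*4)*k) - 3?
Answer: 518598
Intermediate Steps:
x(q) = -4 + q
g(d, S) = 1 + 2*d (g(d, S) = 2*d + 1 = 1 + 2*d)
o(k) = -3 + 5*k**2 (o(k) = (k**2 + (k*4)*k) - 3 = (k**2 + (4*k)*k) - 3 = (k**2 + 4*k**2) - 3 = 5*k**2 - 3 = -3 + 5*k**2)
Q(J, D) = -7*D (Q(J, D) = D*(1 + 2*(-4)) = D*(1 - 8) = D*(-7) = -7*D)
(388 + Q(o(-1), x(-1)))*1226 = (388 - 7*(-4 - 1))*1226 = (388 - 7*(-5))*1226 = (388 + 35)*1226 = 423*1226 = 518598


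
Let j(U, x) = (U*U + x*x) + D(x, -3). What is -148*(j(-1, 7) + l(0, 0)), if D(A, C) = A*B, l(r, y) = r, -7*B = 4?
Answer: -6808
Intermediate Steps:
B = -4/7 (B = -⅐*4 = -4/7 ≈ -0.57143)
D(A, C) = -4*A/7 (D(A, C) = A*(-4/7) = -4*A/7)
j(U, x) = U² + x² - 4*x/7 (j(U, x) = (U*U + x*x) - 4*x/7 = (U² + x²) - 4*x/7 = U² + x² - 4*x/7)
-148*(j(-1, 7) + l(0, 0)) = -148*(((-1)² + 7² - 4/7*7) + 0) = -148*((1 + 49 - 4) + 0) = -148*(46 + 0) = -148*46 = -6808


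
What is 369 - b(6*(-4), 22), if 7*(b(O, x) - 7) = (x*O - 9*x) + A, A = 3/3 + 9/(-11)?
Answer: 35858/77 ≈ 465.69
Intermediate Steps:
A = 2/11 (A = 3*(⅓) + 9*(-1/11) = 1 - 9/11 = 2/11 ≈ 0.18182)
b(O, x) = 541/77 - 9*x/7 + O*x/7 (b(O, x) = 7 + ((x*O - 9*x) + 2/11)/7 = 7 + ((O*x - 9*x) + 2/11)/7 = 7 + ((-9*x + O*x) + 2/11)/7 = 7 + (2/11 - 9*x + O*x)/7 = 7 + (2/77 - 9*x/7 + O*x/7) = 541/77 - 9*x/7 + O*x/7)
369 - b(6*(-4), 22) = 369 - (541/77 - 9/7*22 + (⅐)*(6*(-4))*22) = 369 - (541/77 - 198/7 + (⅐)*(-24)*22) = 369 - (541/77 - 198/7 - 528/7) = 369 - 1*(-7445/77) = 369 + 7445/77 = 35858/77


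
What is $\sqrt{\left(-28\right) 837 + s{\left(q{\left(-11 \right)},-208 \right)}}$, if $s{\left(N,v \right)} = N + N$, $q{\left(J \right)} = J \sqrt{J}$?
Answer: $\sqrt{-23436 - 22 i \sqrt{11}} \approx 0.238 - 153.09 i$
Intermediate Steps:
$q{\left(J \right)} = J^{\frac{3}{2}}$
$s{\left(N,v \right)} = 2 N$
$\sqrt{\left(-28\right) 837 + s{\left(q{\left(-11 \right)},-208 \right)}} = \sqrt{\left(-28\right) 837 + 2 \left(-11\right)^{\frac{3}{2}}} = \sqrt{-23436 + 2 \left(- 11 i \sqrt{11}\right)} = \sqrt{-23436 - 22 i \sqrt{11}}$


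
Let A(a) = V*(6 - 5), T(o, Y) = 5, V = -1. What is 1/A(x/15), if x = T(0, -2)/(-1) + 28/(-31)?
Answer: -1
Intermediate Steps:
x = -183/31 (x = 5/(-1) + 28/(-31) = 5*(-1) + 28*(-1/31) = -5 - 28/31 = -183/31 ≈ -5.9032)
A(a) = -1 (A(a) = -(6 - 5) = -1*1 = -1)
1/A(x/15) = 1/(-1) = -1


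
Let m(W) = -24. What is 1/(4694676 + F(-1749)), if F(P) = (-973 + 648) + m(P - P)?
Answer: 1/4694327 ≈ 2.1302e-7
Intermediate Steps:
F(P) = -349 (F(P) = (-973 + 648) - 24 = -325 - 24 = -349)
1/(4694676 + F(-1749)) = 1/(4694676 - 349) = 1/4694327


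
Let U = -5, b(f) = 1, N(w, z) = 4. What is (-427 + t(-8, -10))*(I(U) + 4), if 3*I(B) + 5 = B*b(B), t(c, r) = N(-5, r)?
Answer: -282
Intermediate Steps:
t(c, r) = 4
I(B) = -5/3 + B/3 (I(B) = -5/3 + (B*1)/3 = -5/3 + B/3)
(-427 + t(-8, -10))*(I(U) + 4) = (-427 + 4)*((-5/3 + (⅓)*(-5)) + 4) = -423*((-5/3 - 5/3) + 4) = -423*(-10/3 + 4) = -423*⅔ = -282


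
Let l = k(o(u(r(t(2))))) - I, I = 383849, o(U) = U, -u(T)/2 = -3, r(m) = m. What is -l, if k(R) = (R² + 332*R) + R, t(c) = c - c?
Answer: 381815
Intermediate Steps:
t(c) = 0
u(T) = 6 (u(T) = -2*(-3) = 6)
k(R) = R² + 333*R
l = -381815 (l = 6*(333 + 6) - 1*383849 = 6*339 - 383849 = 2034 - 383849 = -381815)
-l = -1*(-381815) = 381815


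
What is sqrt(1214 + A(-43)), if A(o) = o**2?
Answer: sqrt(3063) ≈ 55.344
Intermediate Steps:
sqrt(1214 + A(-43)) = sqrt(1214 + (-43)**2) = sqrt(1214 + 1849) = sqrt(3063)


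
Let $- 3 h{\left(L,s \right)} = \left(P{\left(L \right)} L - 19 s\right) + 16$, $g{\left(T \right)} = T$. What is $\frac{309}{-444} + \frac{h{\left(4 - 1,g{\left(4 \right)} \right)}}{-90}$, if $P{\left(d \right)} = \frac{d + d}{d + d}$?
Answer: $- \frac{6041}{6660} \approx -0.90706$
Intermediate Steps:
$P{\left(d \right)} = 1$ ($P{\left(d \right)} = \frac{2 d}{2 d} = 2 d \frac{1}{2 d} = 1$)
$h{\left(L,s \right)} = - \frac{16}{3} - \frac{L}{3} + \frac{19 s}{3}$ ($h{\left(L,s \right)} = - \frac{\left(1 L - 19 s\right) + 16}{3} = - \frac{\left(L - 19 s\right) + 16}{3} = - \frac{16 + L - 19 s}{3} = - \frac{16}{3} - \frac{L}{3} + \frac{19 s}{3}$)
$\frac{309}{-444} + \frac{h{\left(4 - 1,g{\left(4 \right)} \right)}}{-90} = \frac{309}{-444} + \frac{- \frac{16}{3} - \frac{4 - 1}{3} + \frac{19}{3} \cdot 4}{-90} = 309 \left(- \frac{1}{444}\right) + \left(- \frac{16}{3} - \frac{4 - 1}{3} + \frac{76}{3}\right) \left(- \frac{1}{90}\right) = - \frac{103}{148} + \left(- \frac{16}{3} - 1 + \frac{76}{3}\right) \left(- \frac{1}{90}\right) = - \frac{103}{148} + 19 \left(- \frac{1}{90}\right) = - \frac{103}{148} - \frac{19}{90} = - \frac{6041}{6660}$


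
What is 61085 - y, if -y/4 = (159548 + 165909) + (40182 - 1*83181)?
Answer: 1190917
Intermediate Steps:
y = -1129832 (y = -4*((159548 + 165909) + (40182 - 1*83181)) = -4*(325457 + (40182 - 83181)) = -4*(325457 - 42999) = -4*282458 = -1129832)
61085 - y = 61085 - 1*(-1129832) = 61085 + 1129832 = 1190917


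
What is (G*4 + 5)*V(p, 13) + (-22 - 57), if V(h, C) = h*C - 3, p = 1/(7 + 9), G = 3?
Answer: -1859/16 ≈ -116.19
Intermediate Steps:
p = 1/16 ≈ 0.062500
V(h, C) = -3 + C*h (V(h, C) = C*h - 3 = -3 + C*h)
(G*4 + 5)*V(p, 13) + (-22 - 57) = (3*4 + 5)*(-3 + 13*(1/16)) + (-22 - 57) = (12 + 5)*(-3 + 13/16) - 79 = 17*(-35/16) - 79 = -595/16 - 79 = -1859/16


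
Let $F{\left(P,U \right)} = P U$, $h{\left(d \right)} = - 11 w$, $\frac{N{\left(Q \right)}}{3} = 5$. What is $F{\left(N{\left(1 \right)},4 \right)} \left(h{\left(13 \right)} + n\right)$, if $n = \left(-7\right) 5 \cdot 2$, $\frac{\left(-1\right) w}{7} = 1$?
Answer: $420$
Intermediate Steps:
$N{\left(Q \right)} = 15$ ($N{\left(Q \right)} = 3 \cdot 5 = 15$)
$w = -7$ ($w = \left(-7\right) 1 = -7$)
$n = -70$ ($n = \left(-35\right) 2 = -70$)
$h{\left(d \right)} = 77$ ($h{\left(d \right)} = \left(-11\right) \left(-7\right) = 77$)
$F{\left(N{\left(1 \right)},4 \right)} \left(h{\left(13 \right)} + n\right) = 15 \cdot 4 \left(77 - 70\right) = 60 \cdot 7 = 420$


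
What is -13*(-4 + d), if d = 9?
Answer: -65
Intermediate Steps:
-13*(-4 + d) = -13*(-4 + 9) = -13*5 = -65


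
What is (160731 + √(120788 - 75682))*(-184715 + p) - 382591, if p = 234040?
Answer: 7927673984 + 49325*√45106 ≈ 7.9381e+9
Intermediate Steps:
(160731 + √(120788 - 75682))*(-184715 + p) - 382591 = (160731 + √(120788 - 75682))*(-184715 + 234040) - 382591 = (160731 + √45106)*49325 - 382591 = (7928056575 + 49325*√45106) - 382591 = 7927673984 + 49325*√45106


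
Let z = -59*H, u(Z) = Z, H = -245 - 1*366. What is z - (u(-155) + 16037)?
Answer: 20167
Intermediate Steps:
H = -611 (H = -245 - 366 = -611)
z = 36049 (z = -59*(-611) = 36049)
z - (u(-155) + 16037) = 36049 - (-155 + 16037) = 36049 - 1*15882 = 36049 - 15882 = 20167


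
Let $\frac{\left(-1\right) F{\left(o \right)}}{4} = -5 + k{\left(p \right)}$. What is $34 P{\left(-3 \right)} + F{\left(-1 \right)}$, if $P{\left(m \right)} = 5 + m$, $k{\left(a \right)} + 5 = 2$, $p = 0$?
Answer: $100$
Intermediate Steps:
$k{\left(a \right)} = -3$ ($k{\left(a \right)} = -5 + 2 = -3$)
$F{\left(o \right)} = 32$ ($F{\left(o \right)} = - 4 \left(-5 - 3\right) = \left(-4\right) \left(-8\right) = 32$)
$34 P{\left(-3 \right)} + F{\left(-1 \right)} = 34 \left(5 - 3\right) + 32 = 34 \cdot 2 + 32 = 68 + 32 = 100$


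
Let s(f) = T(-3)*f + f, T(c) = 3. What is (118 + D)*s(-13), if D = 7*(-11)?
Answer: -2132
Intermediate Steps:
D = -77
s(f) = 4*f (s(f) = 3*f + f = 4*f)
(118 + D)*s(-13) = (118 - 77)*(4*(-13)) = 41*(-52) = -2132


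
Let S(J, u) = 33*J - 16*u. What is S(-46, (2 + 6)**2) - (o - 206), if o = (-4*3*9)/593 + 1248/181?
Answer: -251450404/107333 ≈ -2342.7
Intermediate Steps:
S(J, u) = -16*u + 33*J
o = 720516/107333 (o = -12*9*(1/593) + 1248*(1/181) = -108*1/593 + 1248/181 = -108/593 + 1248/181 = 720516/107333 ≈ 6.7129)
S(-46, (2 + 6)**2) - (o - 206) = (-16*(2 + 6)**2 + 33*(-46)) - (720516/107333 - 206) = (-16*8**2 - 1518) - 1*(-21390082/107333) = (-16*64 - 1518) + 21390082/107333 = (-1024 - 1518) + 21390082/107333 = -2542 + 21390082/107333 = -251450404/107333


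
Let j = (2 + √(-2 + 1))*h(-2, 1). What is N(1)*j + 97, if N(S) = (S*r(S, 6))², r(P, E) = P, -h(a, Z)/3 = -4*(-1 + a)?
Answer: 25 - 36*I ≈ 25.0 - 36.0*I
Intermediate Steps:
h(a, Z) = -12 + 12*a (h(a, Z) = -(-12)*(-1 + a) = -3*(4 - 4*a) = -12 + 12*a)
j = -72 - 36*I (j = (2 + √(-2 + 1))*(-12 + 12*(-2)) = (2 + √(-1))*(-12 - 24) = (2 + I)*(-36) = -72 - 36*I ≈ -72.0 - 36.0*I)
N(S) = S⁴ (N(S) = (S*S)² = (S²)² = S⁴)
N(1)*j + 97 = 1⁴*(-72 - 36*I) + 97 = 1*(-72 - 36*I) + 97 = (-72 - 36*I) + 97 = 25 - 36*I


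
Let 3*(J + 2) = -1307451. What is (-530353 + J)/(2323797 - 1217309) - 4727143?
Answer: -1307631992489/276622 ≈ -4.7271e+6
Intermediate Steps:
J = -435819 (J = -2 + (1/3)*(-1307451) = -2 - 435817 = -435819)
(-530353 + J)/(2323797 - 1217309) - 4727143 = (-530353 - 435819)/(2323797 - 1217309) - 4727143 = -966172/1106488 - 4727143 = -966172*1/1106488 - 4727143 = -241543/276622 - 4727143 = -1307631992489/276622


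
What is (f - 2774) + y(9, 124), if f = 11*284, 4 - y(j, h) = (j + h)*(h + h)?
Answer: -32630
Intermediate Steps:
y(j, h) = 4 - 2*h*(h + j) (y(j, h) = 4 - (j + h)*(h + h) = 4 - (h + j)*2*h = 4 - 2*h*(h + j))
f = 3124
(f - 2774) + y(9, 124) = (3124 - 2774) + (4 - 2*124**2 - 2*124*9) = 350 + (4 - 2*15376 - 2232) = 350 + (4 - 30752 - 2232) = 350 - 32980 = -32630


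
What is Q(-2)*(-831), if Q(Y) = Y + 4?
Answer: -1662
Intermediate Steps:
Q(Y) = 4 + Y
Q(-2)*(-831) = (4 - 2)*(-831) = 2*(-831) = -1662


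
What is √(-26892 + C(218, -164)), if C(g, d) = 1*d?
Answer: 4*I*√1691 ≈ 164.49*I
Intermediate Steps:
C(g, d) = d
√(-26892 + C(218, -164)) = √(-26892 - 164) = √(-27056) = 4*I*√1691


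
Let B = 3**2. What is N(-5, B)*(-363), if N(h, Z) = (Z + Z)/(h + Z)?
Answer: -3267/2 ≈ -1633.5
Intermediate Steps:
B = 9
N(h, Z) = 2*Z/(Z + h) (N(h, Z) = (2*Z)/(Z + h) = 2*Z/(Z + h))
N(-5, B)*(-363) = (2*9/(9 - 5))*(-363) = (2*9/4)*(-363) = (2*9*(1/4))*(-363) = (9/2)*(-363) = -3267/2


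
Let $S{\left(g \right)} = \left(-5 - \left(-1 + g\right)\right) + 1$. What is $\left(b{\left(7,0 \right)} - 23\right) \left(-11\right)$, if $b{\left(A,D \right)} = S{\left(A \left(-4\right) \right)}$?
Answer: $-22$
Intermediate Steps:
$S{\left(g \right)} = -3 - g$ ($S{\left(g \right)} = \left(-4 - g\right) + 1 = -3 - g$)
$b{\left(A,D \right)} = -3 + 4 A$ ($b{\left(A,D \right)} = -3 - A \left(-4\right) = -3 - - 4 A = -3 + 4 A$)
$\left(b{\left(7,0 \right)} - 23\right) \left(-11\right) = \left(\left(-3 + 4 \cdot 7\right) - 23\right) \left(-11\right) = \left(\left(-3 + 28\right) - 23\right) \left(-11\right) = \left(25 - 23\right) \left(-11\right) = 2 \left(-11\right) = -22$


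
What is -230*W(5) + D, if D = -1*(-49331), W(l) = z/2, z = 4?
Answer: 48871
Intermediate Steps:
W(l) = 2 (W(l) = 4/2 = 4*(½) = 2)
D = 49331
-230*W(5) + D = -230*2 + 49331 = -460 + 49331 = 48871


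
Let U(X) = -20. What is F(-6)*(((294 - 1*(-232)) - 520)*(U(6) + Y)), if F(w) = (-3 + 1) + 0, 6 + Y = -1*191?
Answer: 2604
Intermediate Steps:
Y = -197 (Y = -6 - 1*191 = -6 - 191 = -197)
F(w) = -2 (F(w) = -2 + 0 = -2)
F(-6)*(((294 - 1*(-232)) - 520)*(U(6) + Y)) = -2*((294 - 1*(-232)) - 520)*(-20 - 197) = -2*((294 + 232) - 520)*(-217) = -2*(526 - 520)*(-217) = -12*(-217) = -2*(-1302) = 2604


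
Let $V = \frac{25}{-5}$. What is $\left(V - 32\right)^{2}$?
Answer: $1369$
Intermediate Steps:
$V = -5$ ($V = 25 \left(- \frac{1}{5}\right) = -5$)
$\left(V - 32\right)^{2} = \left(-5 - 32\right)^{2} = \left(-37\right)^{2} = 1369$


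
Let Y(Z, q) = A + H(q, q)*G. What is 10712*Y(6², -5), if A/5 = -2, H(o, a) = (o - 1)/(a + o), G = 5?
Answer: -74984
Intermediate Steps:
H(o, a) = (-1 + o)/(a + o)
A = -10 (A = 5*(-2) = -10)
Y(Z, q) = -10 + 5*(-1 + q)/(2*q) (Y(Z, q) = -10 + ((-1 + q)/(q + q))*5 = -10 + ((-1 + q)/((2*q)))*5 = -10 + ((1/(2*q))*(-1 + q))*5 = -10 + ((-1 + q)/(2*q))*5 = -10 + 5*(-1 + q)/(2*q))
10712*Y(6², -5) = 10712*((5/2)*(-1 - 3*(-5))/(-5)) = 10712*((5/2)*(-⅕)*(-1 + 15)) = 10712*((5/2)*(-⅕)*14) = 10712*(-7) = -74984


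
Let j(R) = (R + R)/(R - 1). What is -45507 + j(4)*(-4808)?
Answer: -174985/3 ≈ -58328.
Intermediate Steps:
j(R) = 2*R/(-1 + R) (j(R) = (2*R)/(-1 + R) = 2*R/(-1 + R))
-45507 + j(4)*(-4808) = -45507 + (2*4/(-1 + 4))*(-4808) = -45507 + (2*4/3)*(-4808) = -45507 + (2*4*(1/3))*(-4808) = -45507 + (8/3)*(-4808) = -45507 - 38464/3 = -174985/3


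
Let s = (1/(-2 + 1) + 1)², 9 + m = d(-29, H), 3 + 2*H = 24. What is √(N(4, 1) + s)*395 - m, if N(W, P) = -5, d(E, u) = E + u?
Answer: 55/2 + 395*I*√5 ≈ 27.5 + 883.25*I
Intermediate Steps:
H = 21/2 (H = -3/2 + (½)*24 = -3/2 + 12 = 21/2 ≈ 10.500)
m = -55/2 (m = -9 + (-29 + 21/2) = -9 - 37/2 = -55/2 ≈ -27.500)
s = 0 (s = (1/(-1) + 1)² = (-1 + 1)² = 0² = 0)
√(N(4, 1) + s)*395 - m = √(-5 + 0)*395 - 1*(-55/2) = √(-5)*395 + 55/2 = (I*√5)*395 + 55/2 = 395*I*√5 + 55/2 = 55/2 + 395*I*√5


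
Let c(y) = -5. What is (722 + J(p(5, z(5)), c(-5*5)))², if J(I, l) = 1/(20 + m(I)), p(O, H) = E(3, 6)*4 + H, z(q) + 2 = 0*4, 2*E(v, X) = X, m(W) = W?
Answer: 469198921/900 ≈ 5.2133e+5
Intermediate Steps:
E(v, X) = X/2
z(q) = -2 (z(q) = -2 + 0*4 = -2 + 0 = -2)
p(O, H) = 12 + H (p(O, H) = ((½)*6)*4 + H = 3*4 + H = 12 + H)
J(I, l) = 1/(20 + I)
(722 + J(p(5, z(5)), c(-5*5)))² = (722 + 1/(20 + (12 - 2)))² = (722 + 1/(20 + 10))² = (722 + 1/30)² = (21661/30)² = 469198921/900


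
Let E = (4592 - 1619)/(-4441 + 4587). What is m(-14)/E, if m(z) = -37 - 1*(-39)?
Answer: 292/2973 ≈ 0.098217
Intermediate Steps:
E = 2973/146 ≈ 20.363
m(z) = 2 (m(z) = -37 + 39 = 2)
m(-14)/E = 2/(2973/146) = 2*(146/2973) = 292/2973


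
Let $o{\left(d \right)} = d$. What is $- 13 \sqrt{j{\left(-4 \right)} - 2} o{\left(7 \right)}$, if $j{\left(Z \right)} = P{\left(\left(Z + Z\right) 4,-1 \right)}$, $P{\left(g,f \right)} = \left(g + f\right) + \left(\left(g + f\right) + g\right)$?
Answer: $- 910 i \approx - 910.0 i$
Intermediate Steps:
$P{\left(g,f \right)} = 2 f + 3 g$ ($P{\left(g,f \right)} = \left(f + g\right) + \left(\left(f + g\right) + g\right) = \left(f + g\right) + \left(f + 2 g\right) = 2 f + 3 g$)
$j{\left(Z \right)} = -2 + 24 Z$ ($j{\left(Z \right)} = 2 \left(-1\right) + 3 \left(Z + Z\right) 4 = -2 + 3 \cdot 2 Z 4 = -2 + 3 \cdot 8 Z = -2 + 24 Z$)
$- 13 \sqrt{j{\left(-4 \right)} - 2} o{\left(7 \right)} = - 13 \sqrt{\left(-2 + 24 \left(-4\right)\right) - 2} \cdot 7 = - 13 \sqrt{\left(-2 - 96\right) - 2} \cdot 7 = - 13 \sqrt{-98 - 2} \cdot 7 = - 13 \sqrt{-100} \cdot 7 = - 13 \cdot 10 i 7 = - 130 i 7 = - 910 i$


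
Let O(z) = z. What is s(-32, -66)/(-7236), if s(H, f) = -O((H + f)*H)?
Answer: 784/1809 ≈ 0.43339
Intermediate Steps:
s(H, f) = -H*(H + f) (s(H, f) = -(H + f)*H = -H*(H + f))
s(-32, -66)/(-7236) = -1*(-32)*(-32 - 66)/(-7236) = -1*(-32)*(-98)*(-1/7236) = -3136*(-1/7236) = 784/1809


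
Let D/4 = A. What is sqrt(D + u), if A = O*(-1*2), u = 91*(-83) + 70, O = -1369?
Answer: sqrt(3469) ≈ 58.898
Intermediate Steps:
u = -7483 (u = -7553 + 70 = -7483)
A = 2738 (A = -(-1369)*2 = -1369*(-2) = 2738)
D = 10952 (D = 4*2738 = 10952)
sqrt(D + u) = sqrt(10952 - 7483) = sqrt(3469)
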